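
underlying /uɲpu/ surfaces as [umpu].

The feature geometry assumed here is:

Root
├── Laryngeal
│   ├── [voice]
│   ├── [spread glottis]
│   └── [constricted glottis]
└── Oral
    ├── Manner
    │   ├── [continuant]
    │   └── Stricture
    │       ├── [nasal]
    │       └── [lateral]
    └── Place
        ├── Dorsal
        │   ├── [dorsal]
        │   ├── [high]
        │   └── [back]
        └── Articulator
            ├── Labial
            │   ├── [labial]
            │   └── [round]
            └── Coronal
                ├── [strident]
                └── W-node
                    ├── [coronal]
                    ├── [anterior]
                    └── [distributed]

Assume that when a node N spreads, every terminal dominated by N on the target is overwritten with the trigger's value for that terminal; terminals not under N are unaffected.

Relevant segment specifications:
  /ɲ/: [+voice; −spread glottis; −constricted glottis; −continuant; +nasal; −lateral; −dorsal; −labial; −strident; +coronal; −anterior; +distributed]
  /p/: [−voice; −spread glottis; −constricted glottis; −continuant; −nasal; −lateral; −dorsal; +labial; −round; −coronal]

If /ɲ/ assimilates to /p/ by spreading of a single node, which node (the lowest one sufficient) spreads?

Feature comparison: [labial], [round], [coronal], [anterior], [distributed], [strident] differ between /ɲ/ and [m]; the remaining terminals match.
Tracing each changed feature up the tree, the paths first meet at Articulator; any lower node misses at least one of them.
If Articulator spreads, every terminal under it takes /p/'s value, producing [m] as observed.
Features on which the two segments disagree outside Articulator, such as [nasal], [voice], are unchanged — nothing dominating them spread, and Articulator is the minimal sufficient constituent.

Articulator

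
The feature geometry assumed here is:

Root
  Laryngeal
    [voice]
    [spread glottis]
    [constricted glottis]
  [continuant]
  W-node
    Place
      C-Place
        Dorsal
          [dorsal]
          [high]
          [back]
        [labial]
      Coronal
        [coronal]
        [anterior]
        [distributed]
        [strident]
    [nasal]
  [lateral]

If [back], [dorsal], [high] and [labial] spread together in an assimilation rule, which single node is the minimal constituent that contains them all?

C-Place

[back] is immediately dominated by Dorsal.
[dorsal] is immediately dominated by Dorsal.
[high] is immediately dominated by Dorsal.
[labial] is immediately dominated by C-Place.
The lowest node appearing on every path is C-Place; each proper daughter of C-Place fails to dominate at least one of the listed features.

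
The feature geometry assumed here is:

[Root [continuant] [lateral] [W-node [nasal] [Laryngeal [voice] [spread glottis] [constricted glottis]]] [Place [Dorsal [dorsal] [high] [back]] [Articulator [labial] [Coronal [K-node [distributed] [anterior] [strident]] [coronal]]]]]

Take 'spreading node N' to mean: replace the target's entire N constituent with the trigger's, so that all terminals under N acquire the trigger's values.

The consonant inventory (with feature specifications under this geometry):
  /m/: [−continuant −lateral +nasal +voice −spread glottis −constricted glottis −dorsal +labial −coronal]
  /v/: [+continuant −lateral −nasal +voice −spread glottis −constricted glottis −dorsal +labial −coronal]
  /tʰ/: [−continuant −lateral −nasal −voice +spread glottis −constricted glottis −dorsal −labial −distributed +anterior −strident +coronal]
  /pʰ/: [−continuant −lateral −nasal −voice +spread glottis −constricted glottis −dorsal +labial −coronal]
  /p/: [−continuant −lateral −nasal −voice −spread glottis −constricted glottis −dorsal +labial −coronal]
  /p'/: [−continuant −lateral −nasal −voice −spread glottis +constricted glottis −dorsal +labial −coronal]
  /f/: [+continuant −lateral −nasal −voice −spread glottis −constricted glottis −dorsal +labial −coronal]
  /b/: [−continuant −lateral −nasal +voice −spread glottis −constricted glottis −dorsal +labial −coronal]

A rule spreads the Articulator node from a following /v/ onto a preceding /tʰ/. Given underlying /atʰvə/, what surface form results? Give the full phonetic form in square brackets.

Articulator immediately or transitively dominates [labial], [distributed], [anterior], [strident], [coronal].
After delinking /tʰ/'s Articulator and linking /v/'s, the affected terminals become [+labial], [−coronal]; [continuant], [lateral], [nasal], … (outside Articulator) are retained from /tʰ/.
The resulting bundle matches /pʰ/ in the inventory; substituting it for /tʰ/ gives [apʰvə].

[apʰvə]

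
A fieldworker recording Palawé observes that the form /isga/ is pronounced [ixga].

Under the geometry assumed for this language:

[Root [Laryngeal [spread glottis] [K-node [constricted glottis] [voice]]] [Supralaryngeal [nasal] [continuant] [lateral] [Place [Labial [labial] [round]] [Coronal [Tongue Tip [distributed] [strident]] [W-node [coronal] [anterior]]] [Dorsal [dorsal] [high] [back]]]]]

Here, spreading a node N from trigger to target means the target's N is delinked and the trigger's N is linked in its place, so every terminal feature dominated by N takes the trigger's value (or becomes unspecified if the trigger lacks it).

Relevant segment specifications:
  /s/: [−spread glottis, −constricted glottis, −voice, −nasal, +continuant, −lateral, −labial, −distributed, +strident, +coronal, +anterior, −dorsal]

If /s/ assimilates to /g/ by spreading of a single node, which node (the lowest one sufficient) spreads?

The alternation /s/ → [x] changes [coronal], [anterior], [distributed], [strident], [dorsal], [high], [back] and nothing else.
The smallest constituent containing every changed terminal is Place — each of its daughters lacks at least one of the affected features.
If Place spreads, every terminal under it takes /g/'s value, producing [x] as observed.
Since [continuant] is preserved even though /g/ disagrees there, no node above Place spread.

Place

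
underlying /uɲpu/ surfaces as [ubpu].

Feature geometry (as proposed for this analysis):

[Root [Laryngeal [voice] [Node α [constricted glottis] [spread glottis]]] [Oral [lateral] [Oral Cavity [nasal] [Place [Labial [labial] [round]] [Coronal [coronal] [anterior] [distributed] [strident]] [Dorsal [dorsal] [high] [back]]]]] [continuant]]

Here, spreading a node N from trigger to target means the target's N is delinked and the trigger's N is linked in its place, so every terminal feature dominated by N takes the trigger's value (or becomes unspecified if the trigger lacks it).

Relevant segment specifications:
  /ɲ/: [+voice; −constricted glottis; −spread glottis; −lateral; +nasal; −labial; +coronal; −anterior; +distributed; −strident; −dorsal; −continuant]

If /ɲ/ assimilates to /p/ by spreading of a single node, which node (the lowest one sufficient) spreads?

/ɲ/ and [b] differ in [nasal], [labial], [round], [coronal], [anterior], [distributed], [strident]; every other specified feature is identical.
In this geometry the lowest node dominating all of them is Oral Cavity: every daughter of Oral Cavity dominates only a proper subset, so no lower node suffices.
Delinking /ɲ/'s Oral Cavity and associating /p/'s Oral Cavity gives precisely the feature bundle of [b].
[voice], a feature on which the two segments disagree outside Oral Cavity, is unchanged — nothing dominating it spread, and Oral Cavity is the minimal sufficient constituent.

Oral Cavity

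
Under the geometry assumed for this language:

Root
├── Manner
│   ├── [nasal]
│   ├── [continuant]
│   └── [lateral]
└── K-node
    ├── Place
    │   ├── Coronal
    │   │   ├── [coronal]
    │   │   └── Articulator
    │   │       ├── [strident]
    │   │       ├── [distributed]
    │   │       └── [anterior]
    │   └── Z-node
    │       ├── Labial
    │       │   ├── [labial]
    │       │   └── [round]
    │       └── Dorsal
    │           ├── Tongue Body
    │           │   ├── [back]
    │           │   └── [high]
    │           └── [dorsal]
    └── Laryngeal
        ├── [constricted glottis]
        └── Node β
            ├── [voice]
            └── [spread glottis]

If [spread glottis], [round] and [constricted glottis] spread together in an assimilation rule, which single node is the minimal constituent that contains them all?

[spread glottis] lies under Node β (below K-node).
[round] lies under Labial (below K-node).
[constricted glottis] lies under Laryngeal (below K-node).
The listed terminals split across distinct daughters of K-node, so K-node itself is the smallest node containing them all.

K-node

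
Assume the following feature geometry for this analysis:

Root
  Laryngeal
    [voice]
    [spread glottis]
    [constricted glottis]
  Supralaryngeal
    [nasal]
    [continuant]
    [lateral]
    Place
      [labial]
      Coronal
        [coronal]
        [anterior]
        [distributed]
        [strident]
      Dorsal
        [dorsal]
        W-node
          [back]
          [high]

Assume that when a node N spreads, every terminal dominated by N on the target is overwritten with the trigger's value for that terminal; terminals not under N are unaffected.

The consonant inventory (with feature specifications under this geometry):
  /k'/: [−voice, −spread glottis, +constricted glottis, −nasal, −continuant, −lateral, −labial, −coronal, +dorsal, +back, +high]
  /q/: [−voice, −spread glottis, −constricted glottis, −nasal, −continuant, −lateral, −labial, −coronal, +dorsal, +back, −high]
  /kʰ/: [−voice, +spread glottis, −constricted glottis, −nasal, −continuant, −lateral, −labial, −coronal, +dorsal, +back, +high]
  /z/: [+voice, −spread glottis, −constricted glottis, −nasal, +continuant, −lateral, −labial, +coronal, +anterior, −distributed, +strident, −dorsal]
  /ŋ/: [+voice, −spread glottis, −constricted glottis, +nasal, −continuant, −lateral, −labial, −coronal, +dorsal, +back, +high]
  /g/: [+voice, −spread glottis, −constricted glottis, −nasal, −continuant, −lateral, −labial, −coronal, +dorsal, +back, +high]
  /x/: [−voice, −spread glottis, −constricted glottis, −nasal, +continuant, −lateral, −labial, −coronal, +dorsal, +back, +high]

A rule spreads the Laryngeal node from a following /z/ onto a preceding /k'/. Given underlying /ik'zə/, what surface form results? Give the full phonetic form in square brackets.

Terminals under Laryngeal in this geometry: [voice], [spread glottis], [constricted glottis].
After delinking /k'/'s Laryngeal and linking /z/'s, the affected terminals become [+voice], [−spread glottis], [−constricted glottis]; [nasal], [continuant], [lateral], … (outside Laryngeal) are retained from /k'/.
This feature bundle is that of [g], so /ik'zə/ surfaces as [igzə].

[igzə]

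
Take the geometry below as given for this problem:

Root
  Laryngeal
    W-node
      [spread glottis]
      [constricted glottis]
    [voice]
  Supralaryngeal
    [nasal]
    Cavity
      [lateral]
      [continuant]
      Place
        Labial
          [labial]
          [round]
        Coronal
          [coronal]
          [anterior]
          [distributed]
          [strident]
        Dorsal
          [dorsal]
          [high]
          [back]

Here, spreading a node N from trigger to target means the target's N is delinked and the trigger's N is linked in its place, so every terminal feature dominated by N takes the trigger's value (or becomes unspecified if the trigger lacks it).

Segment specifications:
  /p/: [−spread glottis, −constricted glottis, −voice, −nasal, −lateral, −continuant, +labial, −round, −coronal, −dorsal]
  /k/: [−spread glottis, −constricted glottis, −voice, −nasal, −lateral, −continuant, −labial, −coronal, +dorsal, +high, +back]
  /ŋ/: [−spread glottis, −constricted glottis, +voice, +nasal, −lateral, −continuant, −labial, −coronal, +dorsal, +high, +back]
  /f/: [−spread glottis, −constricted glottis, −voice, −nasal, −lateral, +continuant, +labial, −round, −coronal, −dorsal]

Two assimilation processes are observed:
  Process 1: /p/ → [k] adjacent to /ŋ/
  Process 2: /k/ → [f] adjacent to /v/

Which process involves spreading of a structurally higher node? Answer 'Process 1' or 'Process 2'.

Process 1: the features that change are [labial], [round], [dorsal], [high], [back]; the minimal node is Place (depth 3).
Process 2: the features that change are [continuant], [labial], [round], [dorsal], [high], [back]; the minimal node is Cavity (depth 2).
Depth 2 < depth 3; Process 2 involves the structurally higher constituent Cavity.

Process 2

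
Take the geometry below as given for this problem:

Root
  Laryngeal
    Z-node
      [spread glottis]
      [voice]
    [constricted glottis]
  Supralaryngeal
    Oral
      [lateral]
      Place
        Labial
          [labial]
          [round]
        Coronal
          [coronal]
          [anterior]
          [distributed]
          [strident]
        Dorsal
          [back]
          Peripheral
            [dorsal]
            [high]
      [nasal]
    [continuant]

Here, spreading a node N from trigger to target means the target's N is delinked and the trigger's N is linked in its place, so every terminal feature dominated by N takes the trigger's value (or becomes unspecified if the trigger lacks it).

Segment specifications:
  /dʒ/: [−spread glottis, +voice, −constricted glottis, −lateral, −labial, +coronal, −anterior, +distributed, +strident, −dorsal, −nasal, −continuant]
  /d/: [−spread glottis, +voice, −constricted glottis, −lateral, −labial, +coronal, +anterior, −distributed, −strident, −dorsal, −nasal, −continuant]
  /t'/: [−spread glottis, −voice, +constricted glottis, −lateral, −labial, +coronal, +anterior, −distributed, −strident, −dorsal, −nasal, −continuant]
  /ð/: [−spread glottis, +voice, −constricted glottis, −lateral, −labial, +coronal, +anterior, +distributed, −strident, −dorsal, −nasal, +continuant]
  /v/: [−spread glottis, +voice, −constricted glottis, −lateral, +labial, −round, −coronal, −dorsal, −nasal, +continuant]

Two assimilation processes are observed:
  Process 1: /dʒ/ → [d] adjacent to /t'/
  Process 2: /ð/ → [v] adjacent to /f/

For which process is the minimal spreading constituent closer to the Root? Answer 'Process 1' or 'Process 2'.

Process 2

Process 1 alters [anterior], [distributed], [strident]; the lowest common ancestor is Coronal (depth 4 from Root).
Process 2: the features that change are [labial], [round], [coronal], [anterior], [distributed], [strident]; the minimal node is Place (depth 3).
Depth 3 < depth 4; Process 2 involves the structurally higher constituent Place.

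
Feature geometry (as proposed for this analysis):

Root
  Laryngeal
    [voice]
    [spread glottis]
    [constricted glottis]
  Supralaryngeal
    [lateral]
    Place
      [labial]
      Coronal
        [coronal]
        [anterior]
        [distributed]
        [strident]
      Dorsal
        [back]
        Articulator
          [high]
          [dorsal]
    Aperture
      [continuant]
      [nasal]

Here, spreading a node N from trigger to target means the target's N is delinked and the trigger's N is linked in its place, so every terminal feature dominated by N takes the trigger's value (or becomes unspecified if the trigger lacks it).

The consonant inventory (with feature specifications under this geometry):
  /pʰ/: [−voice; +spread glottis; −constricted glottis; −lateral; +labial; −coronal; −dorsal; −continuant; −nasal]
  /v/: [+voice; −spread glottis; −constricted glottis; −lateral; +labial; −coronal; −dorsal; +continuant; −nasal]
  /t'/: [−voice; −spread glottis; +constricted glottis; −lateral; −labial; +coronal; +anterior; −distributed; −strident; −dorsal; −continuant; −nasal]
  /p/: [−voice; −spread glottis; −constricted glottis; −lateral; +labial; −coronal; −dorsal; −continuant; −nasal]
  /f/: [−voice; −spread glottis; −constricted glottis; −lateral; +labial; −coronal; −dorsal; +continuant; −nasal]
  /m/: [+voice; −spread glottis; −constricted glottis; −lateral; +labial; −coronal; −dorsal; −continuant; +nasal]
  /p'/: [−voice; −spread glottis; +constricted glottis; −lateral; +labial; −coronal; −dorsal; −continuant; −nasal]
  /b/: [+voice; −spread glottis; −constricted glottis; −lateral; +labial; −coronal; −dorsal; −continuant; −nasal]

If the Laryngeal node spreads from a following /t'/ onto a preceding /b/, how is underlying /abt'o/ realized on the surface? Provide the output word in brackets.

[ap't'o]

Laryngeal immediately or transitively dominates [voice], [spread glottis], [constricted glottis].
The target acquires /t'/'s values for everything under Laryngeal — [−voice], [−spread glottis], [+constricted glottis] — while keeping its own [lateral], [labial], [coronal], ….
The resulting bundle matches /p'/ in the inventory; substituting it for /b/ gives [ap't'o].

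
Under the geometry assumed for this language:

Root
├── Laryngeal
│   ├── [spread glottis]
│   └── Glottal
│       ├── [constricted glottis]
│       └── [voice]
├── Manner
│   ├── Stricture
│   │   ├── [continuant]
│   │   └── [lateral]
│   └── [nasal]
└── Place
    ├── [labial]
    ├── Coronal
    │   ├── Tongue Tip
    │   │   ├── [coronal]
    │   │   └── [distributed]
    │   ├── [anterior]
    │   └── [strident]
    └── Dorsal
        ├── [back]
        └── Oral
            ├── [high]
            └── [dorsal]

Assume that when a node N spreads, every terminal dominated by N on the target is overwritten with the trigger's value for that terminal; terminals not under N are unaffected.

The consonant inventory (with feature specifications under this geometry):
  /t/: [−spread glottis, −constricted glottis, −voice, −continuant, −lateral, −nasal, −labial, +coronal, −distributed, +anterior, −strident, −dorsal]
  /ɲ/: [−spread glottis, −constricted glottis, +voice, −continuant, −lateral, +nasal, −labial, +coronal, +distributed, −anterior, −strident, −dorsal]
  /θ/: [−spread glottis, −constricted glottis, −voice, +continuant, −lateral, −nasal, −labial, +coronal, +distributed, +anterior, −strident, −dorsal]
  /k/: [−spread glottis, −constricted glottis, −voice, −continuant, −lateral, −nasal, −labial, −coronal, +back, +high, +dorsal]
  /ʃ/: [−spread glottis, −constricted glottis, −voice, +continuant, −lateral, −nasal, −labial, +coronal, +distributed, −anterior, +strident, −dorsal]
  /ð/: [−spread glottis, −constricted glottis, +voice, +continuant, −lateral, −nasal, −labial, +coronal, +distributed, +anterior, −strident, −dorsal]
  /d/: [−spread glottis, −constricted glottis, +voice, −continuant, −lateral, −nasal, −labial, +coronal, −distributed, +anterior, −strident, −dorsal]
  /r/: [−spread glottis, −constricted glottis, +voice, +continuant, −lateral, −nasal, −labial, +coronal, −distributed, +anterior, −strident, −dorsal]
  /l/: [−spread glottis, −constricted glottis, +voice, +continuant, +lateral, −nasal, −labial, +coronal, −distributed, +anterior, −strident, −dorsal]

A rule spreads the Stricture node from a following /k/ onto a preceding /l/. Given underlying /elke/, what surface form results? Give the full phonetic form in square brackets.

[edke]

Terminals under Stricture in this geometry: [continuant], [lateral].
Spreading Stricture from /k/ onto /l/ replaces those values with /k/'s: [−continuant], [−lateral]. Features outside Stricture ([spread glottis], [constricted glottis], [voice], …) stay as in /l/.
Among the inventory, only /d/ has exactly this specification, giving the surface form [edke].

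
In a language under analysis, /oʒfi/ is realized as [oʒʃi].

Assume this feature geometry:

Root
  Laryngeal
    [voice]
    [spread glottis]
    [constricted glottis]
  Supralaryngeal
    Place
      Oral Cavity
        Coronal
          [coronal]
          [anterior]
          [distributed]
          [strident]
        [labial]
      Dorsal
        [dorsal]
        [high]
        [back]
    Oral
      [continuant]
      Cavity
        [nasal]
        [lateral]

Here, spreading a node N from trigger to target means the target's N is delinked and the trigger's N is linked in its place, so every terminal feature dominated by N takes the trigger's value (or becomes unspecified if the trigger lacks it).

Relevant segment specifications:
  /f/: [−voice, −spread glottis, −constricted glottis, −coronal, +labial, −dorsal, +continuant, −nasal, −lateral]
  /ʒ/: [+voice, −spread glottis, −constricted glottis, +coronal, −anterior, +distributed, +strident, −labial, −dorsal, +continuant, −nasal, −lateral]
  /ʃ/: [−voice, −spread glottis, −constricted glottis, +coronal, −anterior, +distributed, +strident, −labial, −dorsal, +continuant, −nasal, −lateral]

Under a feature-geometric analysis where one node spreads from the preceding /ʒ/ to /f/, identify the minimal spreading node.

Comparing /f/ with its surface form [ʃ], the features that change are [labial], [coronal], [anterior], [distributed], [strident].
The smallest constituent containing every changed terminal is Oral Cavity — each of its daughters lacks at least one of the affected features.
Delinking /f/'s Oral Cavity and associating /ʒ/'s Oral Cavity gives precisely the feature bundle of [ʃ].
[voice], a feature on which the two segments disagree outside Oral Cavity, is unchanged — nothing dominating it spread, and Oral Cavity is the minimal sufficient constituent.

Oral Cavity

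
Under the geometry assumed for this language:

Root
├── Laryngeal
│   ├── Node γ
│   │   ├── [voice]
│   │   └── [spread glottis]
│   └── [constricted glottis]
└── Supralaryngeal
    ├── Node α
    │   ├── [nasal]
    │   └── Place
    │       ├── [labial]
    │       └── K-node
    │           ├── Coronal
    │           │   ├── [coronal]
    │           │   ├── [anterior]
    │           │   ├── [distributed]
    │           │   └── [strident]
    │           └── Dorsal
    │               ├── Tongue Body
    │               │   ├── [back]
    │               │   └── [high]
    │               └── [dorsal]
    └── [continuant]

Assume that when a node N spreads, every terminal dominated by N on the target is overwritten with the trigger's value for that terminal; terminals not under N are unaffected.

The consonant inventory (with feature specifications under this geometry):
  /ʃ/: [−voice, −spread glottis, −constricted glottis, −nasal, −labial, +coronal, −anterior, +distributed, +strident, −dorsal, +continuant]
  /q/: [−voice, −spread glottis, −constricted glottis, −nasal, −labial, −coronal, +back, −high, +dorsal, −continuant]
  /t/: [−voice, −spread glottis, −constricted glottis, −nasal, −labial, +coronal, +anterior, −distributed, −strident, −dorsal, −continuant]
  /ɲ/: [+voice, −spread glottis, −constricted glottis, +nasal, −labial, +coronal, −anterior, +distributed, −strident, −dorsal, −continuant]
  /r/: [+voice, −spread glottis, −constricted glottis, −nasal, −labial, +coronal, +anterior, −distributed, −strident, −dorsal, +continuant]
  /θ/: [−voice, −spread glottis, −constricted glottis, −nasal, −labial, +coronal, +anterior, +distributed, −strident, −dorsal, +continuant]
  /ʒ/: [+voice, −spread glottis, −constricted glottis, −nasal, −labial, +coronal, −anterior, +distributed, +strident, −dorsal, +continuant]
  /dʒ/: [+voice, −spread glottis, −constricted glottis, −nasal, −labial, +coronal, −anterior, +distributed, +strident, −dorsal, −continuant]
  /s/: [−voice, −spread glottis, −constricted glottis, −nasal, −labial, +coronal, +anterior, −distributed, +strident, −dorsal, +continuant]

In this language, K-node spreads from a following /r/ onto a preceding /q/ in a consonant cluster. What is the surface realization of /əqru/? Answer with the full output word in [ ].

K-node immediately or transitively dominates [coronal], [anterior], [distributed], [strident], [back], [high], [dorsal].
The target acquires /r/'s values for everything under K-node — [+coronal], [+anterior], [−distributed], [−strident], [−dorsal] — while keeping its own [voice], [spread glottis], [constricted glottis], ….
This feature bundle is that of [t], so /əqru/ surfaces as [ətru].

[ətru]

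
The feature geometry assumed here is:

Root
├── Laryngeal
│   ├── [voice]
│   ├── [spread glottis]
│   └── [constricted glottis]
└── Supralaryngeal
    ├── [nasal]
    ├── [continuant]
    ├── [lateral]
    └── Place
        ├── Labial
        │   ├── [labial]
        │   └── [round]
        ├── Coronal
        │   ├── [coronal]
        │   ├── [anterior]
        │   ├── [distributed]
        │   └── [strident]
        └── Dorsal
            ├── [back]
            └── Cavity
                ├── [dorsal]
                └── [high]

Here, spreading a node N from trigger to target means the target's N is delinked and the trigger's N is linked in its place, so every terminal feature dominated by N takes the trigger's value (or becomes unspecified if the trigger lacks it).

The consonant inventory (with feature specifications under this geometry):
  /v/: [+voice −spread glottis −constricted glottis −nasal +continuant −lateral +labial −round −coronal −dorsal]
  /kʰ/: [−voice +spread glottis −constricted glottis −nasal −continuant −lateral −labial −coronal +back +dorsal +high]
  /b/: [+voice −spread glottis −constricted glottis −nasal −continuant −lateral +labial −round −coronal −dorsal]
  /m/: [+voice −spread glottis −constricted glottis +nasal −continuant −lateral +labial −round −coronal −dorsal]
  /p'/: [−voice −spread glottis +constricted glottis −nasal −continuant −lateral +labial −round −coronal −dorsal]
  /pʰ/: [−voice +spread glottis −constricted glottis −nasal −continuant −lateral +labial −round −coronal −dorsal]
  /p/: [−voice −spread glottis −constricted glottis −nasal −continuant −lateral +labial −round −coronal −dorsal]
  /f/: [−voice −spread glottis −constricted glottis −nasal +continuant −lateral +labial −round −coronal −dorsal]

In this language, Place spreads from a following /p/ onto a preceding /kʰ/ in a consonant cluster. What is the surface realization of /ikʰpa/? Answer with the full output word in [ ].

[ipʰpa]

The Place node dominates the terminals [labial], [round], [coronal], [anterior], [distributed], [strident], [back], [dorsal], [high].
Spreading Place from /p/ onto /kʰ/ replaces those values with /p/'s: [+labial], [−round], [−coronal], [−dorsal]. Features outside Place ([voice], [spread glottis], [constricted glottis], …) stay as in /kʰ/.
This feature bundle is that of [pʰ], so /ikʰpa/ surfaces as [ipʰpa].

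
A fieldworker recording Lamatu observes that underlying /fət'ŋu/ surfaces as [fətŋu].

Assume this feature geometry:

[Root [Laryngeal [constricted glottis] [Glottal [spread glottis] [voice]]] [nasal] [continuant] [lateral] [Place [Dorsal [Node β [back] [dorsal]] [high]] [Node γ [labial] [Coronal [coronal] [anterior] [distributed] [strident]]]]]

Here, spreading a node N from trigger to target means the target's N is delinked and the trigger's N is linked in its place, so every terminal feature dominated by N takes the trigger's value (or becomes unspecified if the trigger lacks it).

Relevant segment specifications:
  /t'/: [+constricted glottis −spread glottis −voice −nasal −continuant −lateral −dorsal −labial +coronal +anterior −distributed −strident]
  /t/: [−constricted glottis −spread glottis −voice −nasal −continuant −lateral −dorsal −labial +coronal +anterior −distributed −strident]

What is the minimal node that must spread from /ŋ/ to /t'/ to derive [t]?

[constricted glottis]

/t'/ and [t] differ in [constricted glottis]; every other specified feature is identical.
With a single altered terminal, the smallest constituent that could spread is that terminal — [constricted glottis].
[voice] — on which /ŋ/ differs from /t'/ — is unchanged, so neither Laryngeal nor anything higher can have spread; the constituent is no larger than [constricted glottis].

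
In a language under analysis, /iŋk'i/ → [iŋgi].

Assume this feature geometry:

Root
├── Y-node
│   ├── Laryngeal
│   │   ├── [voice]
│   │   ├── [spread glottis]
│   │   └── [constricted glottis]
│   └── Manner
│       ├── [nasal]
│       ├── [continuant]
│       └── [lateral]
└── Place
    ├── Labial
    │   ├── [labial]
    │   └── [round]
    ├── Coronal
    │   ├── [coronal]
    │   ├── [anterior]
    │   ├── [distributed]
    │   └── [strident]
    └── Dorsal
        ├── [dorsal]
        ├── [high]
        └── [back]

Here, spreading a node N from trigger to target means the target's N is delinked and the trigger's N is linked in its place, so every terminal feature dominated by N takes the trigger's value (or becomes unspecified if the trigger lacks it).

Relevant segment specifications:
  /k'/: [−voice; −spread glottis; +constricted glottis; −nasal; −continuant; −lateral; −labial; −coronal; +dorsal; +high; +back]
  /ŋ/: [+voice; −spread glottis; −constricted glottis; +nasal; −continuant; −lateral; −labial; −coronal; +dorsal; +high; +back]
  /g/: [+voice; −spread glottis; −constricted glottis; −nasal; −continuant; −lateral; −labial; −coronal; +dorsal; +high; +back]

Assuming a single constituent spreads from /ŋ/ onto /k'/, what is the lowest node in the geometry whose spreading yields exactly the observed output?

Laryngeal

Feature comparison: [voice], [constricted glottis] differ between /k'/ and [g]; the remaining terminals match.
These terminals are all dominated by Laryngeal, and no proper subconstituent of Laryngeal covers them all; Laryngeal is their lowest common ancestor.
If Laryngeal spreads, every terminal under it takes /ŋ/'s value, producing [g] as observed.
[nasal] — on which /ŋ/ differs from /k'/ — is unchanged, so neither Y-node nor anything higher can have spread; the constituent is no larger than Laryngeal.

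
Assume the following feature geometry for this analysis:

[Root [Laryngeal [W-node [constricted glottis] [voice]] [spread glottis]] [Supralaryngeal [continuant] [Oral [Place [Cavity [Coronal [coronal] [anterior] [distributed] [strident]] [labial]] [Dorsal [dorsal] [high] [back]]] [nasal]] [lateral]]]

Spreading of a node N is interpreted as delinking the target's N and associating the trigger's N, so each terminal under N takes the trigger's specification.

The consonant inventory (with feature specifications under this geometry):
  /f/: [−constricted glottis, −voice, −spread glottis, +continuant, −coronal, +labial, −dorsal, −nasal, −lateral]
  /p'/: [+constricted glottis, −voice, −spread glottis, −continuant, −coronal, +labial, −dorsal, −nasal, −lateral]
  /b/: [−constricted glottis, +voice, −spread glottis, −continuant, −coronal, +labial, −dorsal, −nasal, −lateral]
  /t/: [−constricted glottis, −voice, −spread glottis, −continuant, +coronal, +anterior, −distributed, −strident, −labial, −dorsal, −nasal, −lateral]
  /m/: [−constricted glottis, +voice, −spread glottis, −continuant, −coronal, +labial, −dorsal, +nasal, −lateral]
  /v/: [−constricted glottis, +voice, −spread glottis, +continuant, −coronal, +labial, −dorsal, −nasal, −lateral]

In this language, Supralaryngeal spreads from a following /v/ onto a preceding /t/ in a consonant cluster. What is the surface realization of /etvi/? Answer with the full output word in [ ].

Supralaryngeal immediately or transitively dominates [continuant], [coronal], [anterior], [distributed], [strident], [labial], [dorsal], [high], [back], [nasal], [lateral].
After delinking /t/'s Supralaryngeal and linking /v/'s, the affected terminals become [+continuant], [−coronal], [+labial], [−dorsal], [−nasal], [−lateral]; [constricted glottis], [voice], [spread glottis] (outside Supralaryngeal) are retained from /t/.
This feature bundle is that of [f], so /etvi/ surfaces as [efvi].

[efvi]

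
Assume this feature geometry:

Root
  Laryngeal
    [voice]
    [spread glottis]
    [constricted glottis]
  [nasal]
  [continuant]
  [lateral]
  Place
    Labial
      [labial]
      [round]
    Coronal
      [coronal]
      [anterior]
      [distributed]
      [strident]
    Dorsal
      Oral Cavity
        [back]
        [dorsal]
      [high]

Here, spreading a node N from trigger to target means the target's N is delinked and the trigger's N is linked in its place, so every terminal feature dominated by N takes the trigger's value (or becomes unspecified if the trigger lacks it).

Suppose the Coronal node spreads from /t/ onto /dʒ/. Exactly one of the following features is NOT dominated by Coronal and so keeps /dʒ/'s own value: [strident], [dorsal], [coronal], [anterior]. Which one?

[dorsal]

Coronal dominates exactly [coronal], [anterior], [distributed], [strident].
[anterior], [strident], [coronal] all lie under Coronal, so they are overwritten when Coronal spreads.
[dorsal] is not within the Coronal subtree (it hangs from Oral Cavity), so /dʒ/'s [dorsal] value survives.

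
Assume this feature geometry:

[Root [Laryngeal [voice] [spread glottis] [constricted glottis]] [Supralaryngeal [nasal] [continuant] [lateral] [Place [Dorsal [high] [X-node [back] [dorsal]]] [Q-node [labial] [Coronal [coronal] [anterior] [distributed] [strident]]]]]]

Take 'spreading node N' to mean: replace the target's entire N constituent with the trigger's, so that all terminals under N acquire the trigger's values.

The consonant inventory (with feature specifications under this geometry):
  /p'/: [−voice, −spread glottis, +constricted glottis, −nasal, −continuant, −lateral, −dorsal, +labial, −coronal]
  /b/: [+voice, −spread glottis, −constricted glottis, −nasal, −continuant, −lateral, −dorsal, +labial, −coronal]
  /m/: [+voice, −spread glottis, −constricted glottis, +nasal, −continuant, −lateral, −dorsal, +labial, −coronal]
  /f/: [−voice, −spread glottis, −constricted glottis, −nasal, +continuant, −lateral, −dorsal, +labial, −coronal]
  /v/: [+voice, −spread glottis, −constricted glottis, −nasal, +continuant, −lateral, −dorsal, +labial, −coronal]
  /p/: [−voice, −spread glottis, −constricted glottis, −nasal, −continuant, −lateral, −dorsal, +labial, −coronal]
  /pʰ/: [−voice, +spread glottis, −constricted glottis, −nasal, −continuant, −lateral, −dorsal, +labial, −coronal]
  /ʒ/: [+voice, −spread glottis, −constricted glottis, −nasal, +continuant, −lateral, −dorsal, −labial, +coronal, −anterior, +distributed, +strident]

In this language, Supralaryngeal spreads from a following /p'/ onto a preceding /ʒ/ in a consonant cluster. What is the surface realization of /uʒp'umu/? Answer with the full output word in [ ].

The Supralaryngeal node dominates the terminals [nasal], [continuant], [lateral], [high], [back], [dorsal], [labial], [coronal], [anterior], [distributed], [strident].
The target acquires /p'/'s values for everything under Supralaryngeal — [−nasal], [−continuant], [−lateral], [−dorsal], [+labial], [−coronal] — while keeping its own [voice], [spread glottis], [constricted glottis].
Among the inventory, only /b/ has exactly this specification, giving the surface form [ubp'umu].

[ubp'umu]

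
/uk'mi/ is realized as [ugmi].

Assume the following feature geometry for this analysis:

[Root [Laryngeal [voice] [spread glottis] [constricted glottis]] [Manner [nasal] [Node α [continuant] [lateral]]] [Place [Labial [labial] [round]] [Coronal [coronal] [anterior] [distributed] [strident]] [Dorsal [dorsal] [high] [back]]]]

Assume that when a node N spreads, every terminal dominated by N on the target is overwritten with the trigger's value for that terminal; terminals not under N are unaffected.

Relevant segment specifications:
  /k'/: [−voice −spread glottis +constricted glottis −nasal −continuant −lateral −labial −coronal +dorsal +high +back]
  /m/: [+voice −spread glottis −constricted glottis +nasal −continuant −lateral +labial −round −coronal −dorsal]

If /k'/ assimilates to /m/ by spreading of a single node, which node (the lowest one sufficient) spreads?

Laryngeal

Comparing /k'/ with its surface form [g], the features that change are [voice], [constricted glottis].
The smallest constituent containing every changed terminal is Laryngeal — each of its daughters lacks at least one of the affected features.
If Laryngeal spreads, every terminal under it takes /m/'s value, producing [g] as observed.
[labial], [dorsal] — on which /m/ differs from /k'/ — are unchanged, so Root cannot have spread; the constituent is no larger than Laryngeal.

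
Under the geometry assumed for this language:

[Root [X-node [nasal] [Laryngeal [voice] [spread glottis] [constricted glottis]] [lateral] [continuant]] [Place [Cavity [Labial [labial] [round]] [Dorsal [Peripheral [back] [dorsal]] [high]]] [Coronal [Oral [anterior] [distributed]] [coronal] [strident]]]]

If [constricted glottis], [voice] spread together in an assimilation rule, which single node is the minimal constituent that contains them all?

Laryngeal

[constricted glottis]: Root > X-node > Laryngeal > [constricted glottis].
[voice]: Root > X-node > Laryngeal > [voice].
The lowest node appearing on every path is Laryngeal; each proper daughter of Laryngeal fails to dominate at least one of the listed features.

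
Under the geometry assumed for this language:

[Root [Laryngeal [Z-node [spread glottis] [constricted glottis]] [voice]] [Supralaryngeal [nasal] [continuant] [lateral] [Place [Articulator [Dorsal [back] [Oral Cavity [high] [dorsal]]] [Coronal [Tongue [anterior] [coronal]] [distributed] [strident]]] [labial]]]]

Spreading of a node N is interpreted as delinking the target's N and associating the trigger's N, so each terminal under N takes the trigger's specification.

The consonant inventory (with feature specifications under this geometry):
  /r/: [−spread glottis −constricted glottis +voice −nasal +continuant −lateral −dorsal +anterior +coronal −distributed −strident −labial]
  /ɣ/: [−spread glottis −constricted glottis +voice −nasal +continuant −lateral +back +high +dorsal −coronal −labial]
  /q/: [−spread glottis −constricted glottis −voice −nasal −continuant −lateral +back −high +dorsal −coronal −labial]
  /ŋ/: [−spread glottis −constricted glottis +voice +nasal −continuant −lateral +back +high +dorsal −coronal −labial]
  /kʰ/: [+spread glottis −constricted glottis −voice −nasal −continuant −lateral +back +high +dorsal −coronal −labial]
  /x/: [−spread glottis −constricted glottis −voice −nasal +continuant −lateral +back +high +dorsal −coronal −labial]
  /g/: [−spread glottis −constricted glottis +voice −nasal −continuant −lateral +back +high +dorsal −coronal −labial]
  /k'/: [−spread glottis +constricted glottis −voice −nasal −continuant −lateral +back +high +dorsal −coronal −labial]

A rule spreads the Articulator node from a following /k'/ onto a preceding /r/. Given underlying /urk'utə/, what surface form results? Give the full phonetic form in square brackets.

[uɣk'utə]

The Articulator node dominates the terminals [back], [high], [dorsal], [anterior], [coronal], [distributed], [strident].
Spreading Articulator from /k'/ onto /r/ replaces those values with /k'/'s: [+back], [+high], [+dorsal], [−coronal]. Features outside Articulator ([spread glottis], [constricted glottis], [voice], …) stay as in /r/.
Among the inventory, only /ɣ/ has exactly this specification, giving the surface form [uɣk'utə].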